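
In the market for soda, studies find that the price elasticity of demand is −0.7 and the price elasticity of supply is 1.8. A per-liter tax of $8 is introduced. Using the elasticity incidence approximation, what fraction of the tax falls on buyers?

Incidence ratio: buyers' share ≈ εs / (εs + |εd|) = 1.8 / (1.8 + 0.7) = 0.72.
Supply is the more elastic side, so buyers bear the larger share.

Buyers' share ≈ 0.72.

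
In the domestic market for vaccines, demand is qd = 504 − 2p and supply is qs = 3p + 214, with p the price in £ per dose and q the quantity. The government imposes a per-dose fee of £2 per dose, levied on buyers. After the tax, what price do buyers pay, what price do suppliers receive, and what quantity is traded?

Before the tax: set 504 − 2p = 3p + 214 → p* = £58, q* = 388.
With the tax collected from buyers, demand (in seller-price terms) shifts: qd = 504 − 2(p + 2).
New equilibrium: buyers pay £59.2, suppliers receive £57.2, q = 385.6. (Wedge: pb − ps = 2.)
The less price-elastic side of the market bears the larger share of a per-unit tax.

Buyers pay £59.2; suppliers receive £57.2; quantity = 385.6.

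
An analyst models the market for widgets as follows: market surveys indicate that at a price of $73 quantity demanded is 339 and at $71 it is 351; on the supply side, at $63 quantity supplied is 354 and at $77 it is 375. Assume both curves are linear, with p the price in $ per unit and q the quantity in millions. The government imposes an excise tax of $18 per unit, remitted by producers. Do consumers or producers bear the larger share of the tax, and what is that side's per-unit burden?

Producers bear the larger share: $14.4 per unit.

Demand slope: (351 − 339)/(71 − 73) = -6, so qd = 777 − 6p.
Supply slope: (375 − 354)/(77 − 63) = 1.5, so qs = 1.5p + 259.5.
Without the tax, 777 − 6p = 1.5p + 259.5 gives 7.5p = 517.5, so p* = $69 and q* = 363.
With the tax collected from producers, supply shifts: qs = 1.5(p − 18) + 259.5.
Solving gives q = 341.4 with consumers paying $72.6 and producers receiving $54.6 (the $18 wedge).
Per-unit burden: consumers $3.6, producers $14.4.
Producers take the larger share because supply is less price-elastic here (demand slope 6 vs supply slope 1.5).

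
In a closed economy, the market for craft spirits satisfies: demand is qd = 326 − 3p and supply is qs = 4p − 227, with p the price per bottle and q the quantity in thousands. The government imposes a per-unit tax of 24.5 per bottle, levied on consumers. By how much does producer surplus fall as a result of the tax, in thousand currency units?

Before the tax: set 326 − 3p = 4p − 227 → p* = 79, q* = 89.
With the tax collected from consumers, demand (in seller-price terms) shifts: qd = 326 − 3(p + 24.5).
New equilibrium: consumers pay 93, producers receive 68.5, q = 47. (Wedge: pb − ps = 24.5.)
ΔPS is the trapezoid between Q = 47 and Q = 89 of height 10.5: ½ · (89 + 47) · 10.5 = 714.

Producer surplus falls by 714 thousand.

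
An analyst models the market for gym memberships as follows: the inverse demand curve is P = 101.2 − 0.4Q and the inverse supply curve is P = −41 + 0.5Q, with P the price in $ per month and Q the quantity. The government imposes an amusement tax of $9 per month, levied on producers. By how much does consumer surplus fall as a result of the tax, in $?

Inverting to Q(P) form: Qd = 253 − 2.5P; Qs = 2P + 82.
Without the tax, 253 − 2.5P = 2P + 82 gives 4.5P = 171, so P* = $38 and Q* = 158.
With the tax collected from producers, supply shifts: Qs = 2(P − 9) + 82.
New equilibrium: consumers pay $42, producers receive $33, Q = 148. (Wedge: Pb − Ps = 9.)
ΔCS is the trapezoid between Q = 148 and Q = 158 of height $4: ½ · (158 + 148) · 4 = $612.

Consumer surplus falls by $612.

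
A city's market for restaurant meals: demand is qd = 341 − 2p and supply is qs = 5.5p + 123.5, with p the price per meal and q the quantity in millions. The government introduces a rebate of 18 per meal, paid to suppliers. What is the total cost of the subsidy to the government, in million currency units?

Government outlay = 5569.2 million.

Without the subsidy, 341 − 2p = 5.5p + 123.5 gives 7.5p = 217.5, so p* = 29 and q* = 283.
With a per-unit subsidy paid to suppliers, each receives p + 18 per unit sold, so supply becomes qs = 5.5(p + 18) + 123.5.
New equilibrium: consumers pay 15.8, suppliers receive 33.8, q = 309.4. (Wedge: pb − ps = −18.)
Outlay = t · Q = 18 · 309.4 = 5569.2.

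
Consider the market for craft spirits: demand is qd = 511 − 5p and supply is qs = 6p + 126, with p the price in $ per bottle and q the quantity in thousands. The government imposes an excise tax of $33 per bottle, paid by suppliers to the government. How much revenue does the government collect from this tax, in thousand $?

Before the tax: set 511 − 5p = 6p + 126 → p* = $35, q* = 336.
With the tax collected from suppliers, supply shifts: qs = 6(p − 33) + 126.
New equilibrium: consumers pay $53, suppliers receive $20, q = 246. (Wedge: pb − ps = 33.)
Revenue = t · Q = 33 · 246 = $8118.

Tax revenue = $8118 thousand.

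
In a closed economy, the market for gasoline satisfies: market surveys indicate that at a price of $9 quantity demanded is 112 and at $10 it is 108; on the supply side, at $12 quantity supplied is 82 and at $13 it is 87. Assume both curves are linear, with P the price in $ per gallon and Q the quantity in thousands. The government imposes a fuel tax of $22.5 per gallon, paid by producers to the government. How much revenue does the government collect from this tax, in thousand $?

Demand slope: (108 − 112)/(10 − 9) = -4, so Qd = 148 − 4P.
Supply slope: (87 − 82)/(13 − 12) = 5, so Qs = 5P + 22.
Without the tax, 148 − 4P = 5P + 22 gives 9P = 126, so P* = $14 and Q* = 92.
With the tax collected from producers, supply shifts: Qs = 5(P − 22.5) + 22.
New equilibrium: consumers pay $26.5, producers receive $4, Q = 42. (Wedge: Pb − Ps = 22.5.)
Revenue = t · Q = 22.5 · 42 = $945.

Tax revenue = $945 thousand.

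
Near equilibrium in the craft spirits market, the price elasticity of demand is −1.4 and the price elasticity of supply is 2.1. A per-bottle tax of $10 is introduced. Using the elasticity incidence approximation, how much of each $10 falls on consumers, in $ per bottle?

Incidence ratio: consumers' share ≈ εs / (εs + |εd|) = 2.1 / (2.1 + 1.4) = 0.6.
So consumers bear ≈ 0.6 × $10 = $6; sellers bear $4.

Consumers bear ≈ $6 per bottle.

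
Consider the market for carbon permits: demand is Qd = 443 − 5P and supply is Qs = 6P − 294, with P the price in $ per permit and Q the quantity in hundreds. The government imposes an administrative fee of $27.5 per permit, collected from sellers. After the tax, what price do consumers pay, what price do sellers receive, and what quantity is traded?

Consumers pay $82; sellers receive $54.5; quantity = 33.

Before the tax: set 443 − 5P = 6P − 294 → P* = $67, Q* = 108.
With the tax collected from sellers, supply shifts: Qs = 6(P − 27.5) − 294.
Solving gives Q = 33 with consumers paying $82 and sellers receiving $54.5 (the $27.5 wedge).
The less price-elastic side of the market bears the larger share of a per-unit tax.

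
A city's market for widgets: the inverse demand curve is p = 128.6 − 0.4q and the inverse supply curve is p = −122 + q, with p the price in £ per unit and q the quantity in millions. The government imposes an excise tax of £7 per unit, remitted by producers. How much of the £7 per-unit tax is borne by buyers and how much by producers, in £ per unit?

Rewrite in direct form: qd = 321.5 − 2.5p and qs = p + 122.
Without the tax, 321.5 − 2.5p = p + 122 gives 3.5p = 199.5, so p* = £57 and q* = 179.
With the tax collected from producers, supply shifts: qs = (p − 7) + 122.
New equilibrium: buyers pay £59, producers receive £52, q = 174. (Wedge: pb − ps = 7.)
Burden on buyers: £2; on producers: £5. (They sum to £7.)
The less price-elastic side of the market bears the larger share of a per-unit tax.

Buyers bear £2 per unit; producers bear £5 per unit.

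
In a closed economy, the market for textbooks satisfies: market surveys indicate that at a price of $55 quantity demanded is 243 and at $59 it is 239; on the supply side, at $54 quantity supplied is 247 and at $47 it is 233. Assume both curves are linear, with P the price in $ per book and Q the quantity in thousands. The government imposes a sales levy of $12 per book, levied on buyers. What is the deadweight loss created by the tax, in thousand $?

Deadweight loss = $48 thousand.

Demand slope: (239 − 243)/(59 − 55) = -1, so Qd = 298 − P.
Supply slope: (233 − 247)/(47 − 54) = 2, so Qs = 2P + 139.
Before the tax: set 298 − P = 2P + 139 → P* = $53, Q* = 245.
With the tax collected from buyers, demand (in seller-price terms) shifts: Qd = 298 − (P + 12).
Solving gives Q = 237 with buyers paying $61 and sellers receiving $49 (the $12 wedge).
Quantity falls by |ΔQ| = |245 − 237| = 8.
DWL = ½ · t · |ΔQ| = ½ · 12 · 8 = $48.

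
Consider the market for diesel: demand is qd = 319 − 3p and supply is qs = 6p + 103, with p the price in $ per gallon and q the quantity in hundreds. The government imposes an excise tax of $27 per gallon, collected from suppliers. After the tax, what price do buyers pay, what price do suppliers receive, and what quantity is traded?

Before the tax: set 319 − 3p = 6p + 103 → p* = $24, q* = 247.
With the tax collected from suppliers, supply shifts: qs = 6(p − 27) + 103.
New equilibrium: buyers pay $42, suppliers receive $15, q = 193. (Wedge: pb − ps = 27.)
The less price-elastic side of the market bears the larger share of a per-unit tax.

Buyers pay $42; suppliers receive $15; quantity = 193.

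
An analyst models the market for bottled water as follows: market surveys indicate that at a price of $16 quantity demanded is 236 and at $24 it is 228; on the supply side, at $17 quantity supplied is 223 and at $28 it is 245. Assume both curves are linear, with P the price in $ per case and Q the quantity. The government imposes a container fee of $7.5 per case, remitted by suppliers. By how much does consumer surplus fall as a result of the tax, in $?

Demand slope: (228 − 236)/(24 − 16) = -1, so Qd = 252 − P.
Supply slope: (245 − 223)/(28 − 17) = 2, so Qs = 2P + 189.
Before the tax: set 252 − P = 2P + 189 → P* = $21, Q* = 231.
With the tax collected from suppliers, supply shifts: Qs = 2(P − 7.5) + 189.
New equilibrium: consumers pay $26, suppliers receive $18.5, Q = 226. (Wedge: Pb − Ps = 7.5.)
ΔCS is the trapezoid between Q = 226 and Q = 231 of height $5: ½ · (231 + 226) · 5 = $1142.5.

Consumer surplus falls by $1142.5.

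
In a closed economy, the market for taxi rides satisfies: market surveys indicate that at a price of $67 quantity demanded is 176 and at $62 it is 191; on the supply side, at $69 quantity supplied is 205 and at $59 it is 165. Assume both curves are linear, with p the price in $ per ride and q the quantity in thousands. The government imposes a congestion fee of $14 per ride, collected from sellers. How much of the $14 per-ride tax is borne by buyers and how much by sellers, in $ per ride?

Buyers bear $8 per ride; sellers bear $6 per ride.

Demand slope: (191 − 176)/(62 − 67) = -3, so qd = 377 − 3p.
Supply slope: (165 − 205)/(59 − 69) = 4, so qs = 4p − 71.
Before the tax: set 377 − 3p = 4p − 71 → p* = $64, q* = 185.
With the tax collected from sellers, supply shifts: qs = 4(p − 14) − 71.
New equilibrium: buyers pay $72, sellers receive $58, q = 161. (Wedge: pb − ps = 14.)
Burden on buyers: $8; on sellers: $6. (They sum to $14.)
The less price-elastic side of the market bears the larger share of a per-unit tax.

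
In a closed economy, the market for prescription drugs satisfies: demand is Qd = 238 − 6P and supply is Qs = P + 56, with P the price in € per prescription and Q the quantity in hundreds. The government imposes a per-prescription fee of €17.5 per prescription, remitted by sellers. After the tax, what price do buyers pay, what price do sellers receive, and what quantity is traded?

Buyers pay €28.5; sellers receive €11; quantity = 67.

Without the tax, 238 − 6P = P + 56 gives 7P = 182, so P* = €26 and Q* = 82.
With the tax collected from sellers, supply shifts: Qs = (P − 17.5) + 56.
New equilibrium: buyers pay €28.5, sellers receive €11, Q = 67. (Wedge: Pb − Ps = 17.5.)
The less price-elastic side of the market bears the larger share of a per-unit tax.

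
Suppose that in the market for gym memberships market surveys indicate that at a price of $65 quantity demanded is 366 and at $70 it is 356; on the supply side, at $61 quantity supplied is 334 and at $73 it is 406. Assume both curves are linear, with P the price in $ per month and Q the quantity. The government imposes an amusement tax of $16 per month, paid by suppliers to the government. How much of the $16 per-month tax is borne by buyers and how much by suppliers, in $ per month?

Demand slope: (356 − 366)/(70 − 65) = -2, so Qd = 496 − 2P.
Supply slope: (406 − 334)/(73 − 61) = 6, so Qs = 6P − 32.
Without the tax, 496 − 2P = 6P − 32 gives 8P = 528, so P* = $66 and Q* = 364.
With the tax collected from suppliers, supply shifts: Qs = 6(P − 16) − 32.
Solving gives Q = 340 with buyers paying $78 and suppliers receiving $62 (the $16 wedge).
Burden on buyers: $12; on suppliers: $4. (They sum to $16.)

Buyers bear $12 per month; suppliers bear $4 per month.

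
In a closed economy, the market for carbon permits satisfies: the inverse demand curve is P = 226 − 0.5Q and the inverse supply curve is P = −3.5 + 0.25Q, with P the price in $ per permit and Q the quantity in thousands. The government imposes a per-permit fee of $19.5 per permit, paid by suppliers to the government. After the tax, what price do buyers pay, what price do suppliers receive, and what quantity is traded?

Rewrite in direct form: Qd = 452 − 2P and Qs = 4P + 14.
Before the tax: set 452 − 2P = 4P + 14 → P* = $73, Q* = 306.
With the tax collected from suppliers, supply shifts: Qs = 4(P − 19.5) + 14.
New equilibrium: buyers pay $86, suppliers receive $66.5, Q = 280. (Wedge: Pb − Ps = 19.5.)
The less price-elastic side of the market bears the larger share of a per-unit tax.

Buyers pay $86; suppliers receive $66.5; quantity = 280.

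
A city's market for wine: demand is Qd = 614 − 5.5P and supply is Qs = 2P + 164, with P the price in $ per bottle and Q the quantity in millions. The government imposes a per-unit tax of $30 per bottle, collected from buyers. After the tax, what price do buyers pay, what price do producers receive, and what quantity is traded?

Before the tax: set 614 − 5.5P = 2P + 164 → P* = $60, Q* = 284.
With the tax collected from buyers, demand (in seller-price terms) shifts: Qd = 614 − 5.5(P + 30).
New equilibrium: buyers pay $68, producers receive $38, Q = 240. (Wedge: Pb − Ps = 30.)
The less price-elastic side of the market bears the larger share of a per-unit tax.

Buyers pay $68; producers receive $38; quantity = 240.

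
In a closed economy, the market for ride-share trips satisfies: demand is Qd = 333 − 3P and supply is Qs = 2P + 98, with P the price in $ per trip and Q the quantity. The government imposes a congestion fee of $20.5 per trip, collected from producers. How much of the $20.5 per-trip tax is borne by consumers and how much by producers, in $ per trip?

Before the tax: set 333 − 3P = 2P + 98 → P* = $47, Q* = 192.
With the tax collected from producers, supply shifts: Qs = 2(P − 20.5) + 98.
Solving gives Q = 167.4 with consumers paying $55.2 and producers receiving $34.7 (the $20.5 wedge).
Burden on consumers: $8.2; on producers: $12.3. (They sum to $20.5.)

Consumers bear $8.2 per trip; producers bear $12.3 per trip.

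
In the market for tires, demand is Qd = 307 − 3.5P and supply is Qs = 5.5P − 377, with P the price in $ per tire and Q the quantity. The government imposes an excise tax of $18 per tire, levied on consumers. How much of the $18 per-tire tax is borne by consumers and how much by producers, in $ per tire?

Consumers bear $11 per tire; producers bear $7 per tire.

Without the tax, 307 − 3.5P = 5.5P − 377 gives 9P = 684, so P* = $76 and Q* = 41.
With the tax collected from consumers, demand (in seller-price terms) shifts: Qd = 307 − 3.5(P + 18).
Solving gives Q = 2.5 with consumers paying $87 and producers receiving $69 (the $18 wedge).
Burden on consumers: $11; on producers: $7. (They sum to $18.)
The less price-elastic side of the market bears the larger share of a per-unit tax.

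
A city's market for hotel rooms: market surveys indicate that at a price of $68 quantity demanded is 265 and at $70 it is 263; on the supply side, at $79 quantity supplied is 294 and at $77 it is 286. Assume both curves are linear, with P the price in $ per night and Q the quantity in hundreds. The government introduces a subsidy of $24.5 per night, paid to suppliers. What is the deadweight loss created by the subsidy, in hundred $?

Deadweight loss = $240.1 hundred.

Demand slope: (263 − 265)/(70 − 68) = -1, so Qd = 333 − P.
Supply slope: (286 − 294)/(77 − 79) = 4, so Qs = 4P − 22.
Before the subsidy: set 333 − P = 4P − 22 → P* = $71, Q* = 262.
With a per-unit subsidy paid to suppliers, each receives P + 24.5 per unit sold, so supply becomes Qs = 4(P + 24.5) − 22.
Solving gives Q = 281.6 with buyers paying $51.4 and suppliers receiving $75.9 (the $24.5 wedge).
Quantity rises by |ΔQ| = |262 − 281.6| = 19.6.
DWL = ½ · t · |ΔQ| = ½ · 24.5 · 19.6 = $240.1.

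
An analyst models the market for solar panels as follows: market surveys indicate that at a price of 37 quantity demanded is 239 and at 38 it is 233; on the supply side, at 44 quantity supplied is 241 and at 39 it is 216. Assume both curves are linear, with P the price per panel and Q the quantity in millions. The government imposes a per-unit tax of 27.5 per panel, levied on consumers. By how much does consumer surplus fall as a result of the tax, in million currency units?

Consumer surplus falls by 2293.75 million.

Demand slope: (233 − 239)/(38 − 37) = -6, so Qd = 461 − 6P.
Supply slope: (216 − 241)/(39 − 44) = 5, so Qs = 5P + 21.
Before the tax: set 461 − 6P = 5P + 21 → P* = 40, Q* = 221.
With the tax collected from consumers, demand (in seller-price terms) shifts: Qd = 461 − 6(P + 27.5).
New equilibrium: consumers pay 52.5, suppliers receive 25, Q = 146. (Wedge: Pb − Ps = 27.5.)
ΔCS is the trapezoid between Q = 146 and Q = 221 of height 12.5: ½ · (221 + 146) · 12.5 = 2293.75.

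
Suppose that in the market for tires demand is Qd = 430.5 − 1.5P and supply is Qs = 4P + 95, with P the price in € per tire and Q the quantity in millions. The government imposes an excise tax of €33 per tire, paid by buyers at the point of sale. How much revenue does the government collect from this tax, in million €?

Tax revenue = €9999 million.

Without the tax, 430.5 − 1.5P = 4P + 95 gives 5.5P = 335.5, so P* = €61 and Q* = 339.
With the tax collected from buyers, demand (in seller-price terms) shifts: Qd = 430.5 − 1.5(P + 33).
New equilibrium: buyers pay €85, sellers receive €52, Q = 303. (Wedge: Pb − Ps = 33.)
Revenue = t · Q = 33 · 303 = €9999.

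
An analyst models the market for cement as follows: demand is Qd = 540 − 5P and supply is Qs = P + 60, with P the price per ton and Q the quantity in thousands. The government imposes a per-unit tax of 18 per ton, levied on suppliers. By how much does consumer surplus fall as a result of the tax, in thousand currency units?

Before the tax: set 540 − 5P = P + 60 → P* = 80, Q* = 140.
With the tax collected from suppliers, supply shifts: Qs = (P − 18) + 60.
Solving gives Q = 125 with buyers paying 83 and suppliers receiving 65 (the 18 wedge).
ΔCS is the trapezoid between Q = 125 and Q = 140 of height 3: ½ · (140 + 125) · 3 = 397.5.

Consumer surplus falls by 397.5 thousand.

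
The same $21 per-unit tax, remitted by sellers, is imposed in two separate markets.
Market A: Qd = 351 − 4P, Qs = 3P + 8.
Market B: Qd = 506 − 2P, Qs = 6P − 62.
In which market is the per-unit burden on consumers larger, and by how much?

Market B, by $6.75.

Market A: pre-tax P* = $49, Q* = 155; post-tax Q = 119; per-unit burden on consumers = $9.
Market B: pre-tax P* = $71, Q* = 364; post-tax Q = 332.5; per-unit burden on consumers = $15.75.
Difference: $9 vs $15.75 → market B is larger by $6.75.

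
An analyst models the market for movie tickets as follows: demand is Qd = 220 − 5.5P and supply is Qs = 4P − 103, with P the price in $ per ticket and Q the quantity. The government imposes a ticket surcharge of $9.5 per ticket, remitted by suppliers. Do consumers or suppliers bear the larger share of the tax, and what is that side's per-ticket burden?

Suppliers bear the larger share: $5.5 per ticket.

Without the tax, 220 − 5.5P = 4P − 103 gives 9.5P = 323, so P* = $34 and Q* = 33.
With the tax collected from suppliers, supply shifts: Qs = 4(P − 9.5) − 103.
New equilibrium: consumers pay $38, suppliers receive $28.5, Q = 11. (Wedge: Pb − Ps = 9.5.)
Per-ticket burden: consumers $4, suppliers $5.5.
Suppliers take the larger share because supply is less price-elastic here (demand slope 5.5 vs supply slope 4).
The less price-elastic side of the market bears the larger share of a per-unit tax.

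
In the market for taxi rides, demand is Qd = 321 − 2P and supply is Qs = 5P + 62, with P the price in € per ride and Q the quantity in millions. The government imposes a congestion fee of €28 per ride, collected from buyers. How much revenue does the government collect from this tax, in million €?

Without the tax, 321 − 2P = 5P + 62 gives 7P = 259, so P* = €37 and Q* = 247.
With the tax collected from buyers, demand (in seller-price terms) shifts: Qd = 321 − 2(P + 28).
Solving gives Q = 207 with buyers paying €57 and suppliers receiving €29 (the €28 wedge).
Revenue = t · Q = 28 · 207 = €5796.

Tax revenue = €5796 million.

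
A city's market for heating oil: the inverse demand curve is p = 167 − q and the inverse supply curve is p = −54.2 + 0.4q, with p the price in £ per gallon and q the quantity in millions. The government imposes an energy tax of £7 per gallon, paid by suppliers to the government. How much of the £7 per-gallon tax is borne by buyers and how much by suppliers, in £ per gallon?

Buyers bear £5 per gallon; suppliers bear £2 per gallon.

Rewrite in direct form: qd = 167 − p and qs = 2.5p + 135.5.
Without the tax, 167 − p = 2.5p + 135.5 gives 3.5p = 31.5, so p* = £9 and q* = 158.
With the tax collected from suppliers, supply shifts: qs = 2.5(p − 7) + 135.5.
Solving gives q = 153 with buyers paying £14 and suppliers receiving £7 (the £7 wedge).
Burden on buyers: £5; on suppliers: £2. (They sum to £7.)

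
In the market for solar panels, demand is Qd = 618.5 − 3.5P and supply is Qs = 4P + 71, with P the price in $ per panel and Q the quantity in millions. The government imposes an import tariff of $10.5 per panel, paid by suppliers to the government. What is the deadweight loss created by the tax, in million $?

Before the tax: set 618.5 − 3.5P = 4P + 71 → P* = $73, Q* = 363.
With the tax collected from suppliers, supply shifts: Qs = 4(P − 10.5) + 71.
New equilibrium: buyers pay $78.6, suppliers receive $68.1, Q = 343.4. (Wedge: Pb − Ps = 10.5.)
Quantity falls by |ΔQ| = |363 − 343.4| = 19.6.
DWL = ½ · t · |ΔQ| = ½ · 10.5 · 19.6 = $102.9.

Deadweight loss = $102.9 million.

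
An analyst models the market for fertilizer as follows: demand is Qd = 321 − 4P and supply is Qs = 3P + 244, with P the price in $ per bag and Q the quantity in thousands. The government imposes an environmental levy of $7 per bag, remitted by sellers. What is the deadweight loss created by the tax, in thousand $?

Before the tax: set 321 − 4P = 3P + 244 → P* = $11, Q* = 277.
With the tax collected from sellers, supply shifts: Qs = 3(P − 7) + 244.
New equilibrium: consumers pay $14, sellers receive $7, Q = 265. (Wedge: Pb − Ps = 7.)
Quantity falls by |ΔQ| = |277 − 265| = 12.
DWL = ½ · t · |ΔQ| = ½ · 7 · 12 = $42.

Deadweight loss = $42 thousand.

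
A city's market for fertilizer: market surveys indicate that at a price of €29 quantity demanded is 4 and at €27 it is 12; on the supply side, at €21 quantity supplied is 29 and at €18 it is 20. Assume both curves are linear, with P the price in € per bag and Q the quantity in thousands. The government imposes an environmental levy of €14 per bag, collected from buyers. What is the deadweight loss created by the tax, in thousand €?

Demand slope: (12 − 4)/(27 − 29) = -4, so Qd = 120 − 4P.
Supply slope: (20 − 29)/(18 − 21) = 3, so Qs = 3P − 34.
Without the tax, 120 − 4P = 3P − 34 gives 7P = 154, so P* = €22 and Q* = 32.
With the tax collected from buyers, demand (in seller-price terms) shifts: Qd = 120 − 4(P + 14).
New equilibrium: buyers pay €28, sellers receive €14, Q = 8. (Wedge: Pb − Ps = 14.)
Quantity falls by |ΔQ| = |32 − 8| = 24.
DWL = ½ · t · |ΔQ| = ½ · 14 · 24 = €168.

Deadweight loss = €168 thousand.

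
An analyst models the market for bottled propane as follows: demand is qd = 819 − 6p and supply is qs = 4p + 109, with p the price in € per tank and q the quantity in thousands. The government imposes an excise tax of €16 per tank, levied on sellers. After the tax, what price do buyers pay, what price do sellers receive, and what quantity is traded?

Before the tax: set 819 − 6p = 4p + 109 → p* = €71, q* = 393.
With the tax collected from sellers, supply shifts: qs = 4(p − 16) + 109.
Solving gives q = 354.6 with buyers paying €77.4 and sellers receiving €61.4 (the €16 wedge).
The less price-elastic side of the market bears the larger share of a per-unit tax.

Buyers pay €77.4; sellers receive €61.4; quantity = 354.6.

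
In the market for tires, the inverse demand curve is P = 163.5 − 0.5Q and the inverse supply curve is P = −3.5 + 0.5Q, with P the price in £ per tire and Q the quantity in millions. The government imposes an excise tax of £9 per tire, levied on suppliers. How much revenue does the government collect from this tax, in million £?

Tax revenue = £1422 million.

Rewrite in direct form: Qd = 327 − 2P and Qs = 2P + 7.
Before the tax: set 327 − 2P = 2P + 7 → P* = £80, Q* = 167.
With the tax collected from suppliers, supply shifts: Qs = 2(P − 9) + 7.
Solving gives Q = 158 with consumers paying £84.5 and suppliers receiving £75.5 (the £9 wedge).
Revenue = t · Q = 9 · 158 = £1422.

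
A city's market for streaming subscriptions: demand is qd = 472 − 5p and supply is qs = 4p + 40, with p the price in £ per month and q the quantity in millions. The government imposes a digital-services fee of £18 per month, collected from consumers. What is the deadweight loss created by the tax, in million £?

Deadweight loss = £360 million.

Without the tax, 472 − 5p = 4p + 40 gives 9p = 432, so p* = £48 and q* = 232.
With the tax collected from consumers, demand (in seller-price terms) shifts: qd = 472 − 5(p + 18).
New equilibrium: consumers pay £56, sellers receive £38, q = 192. (Wedge: pb − ps = 18.)
Quantity falls by |ΔQ| = |232 − 192| = 40.
DWL = ½ · t · |ΔQ| = ½ · 18 · 40 = £360.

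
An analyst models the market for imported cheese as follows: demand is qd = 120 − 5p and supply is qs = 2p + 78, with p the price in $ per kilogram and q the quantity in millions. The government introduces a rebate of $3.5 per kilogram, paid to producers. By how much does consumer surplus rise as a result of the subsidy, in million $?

Consumer surplus rises by $92.5 million.

Before the subsidy: set 120 − 5p = 2p + 78 → p* = $6, q* = 90.
With a per-unit subsidy paid to producers, each receives p + 3.5 per unit sold, so supply becomes qs = 2(p + 3.5) + 78.
Solving gives q = 95 with consumers paying $5 and producers receiving $8.5 (the $3.5 wedge).
ΔCS is the trapezoid between Q = 95 and Q = 90 of height $1: ½ · (90 + 95) · 1 = $92.5.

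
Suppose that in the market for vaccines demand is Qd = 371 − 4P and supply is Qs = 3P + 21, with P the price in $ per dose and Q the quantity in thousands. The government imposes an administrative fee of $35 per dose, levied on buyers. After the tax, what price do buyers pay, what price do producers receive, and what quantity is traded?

Buyers pay $65; producers receive $30; quantity = 111.

Before the tax: set 371 − 4P = 3P + 21 → P* = $50, Q* = 171.
With the tax collected from buyers, demand (in seller-price terms) shifts: Qd = 371 − 4(P + 35).
Solving gives Q = 111 with buyers paying $65 and producers receiving $30 (the $35 wedge).
The less price-elastic side of the market bears the larger share of a per-unit tax.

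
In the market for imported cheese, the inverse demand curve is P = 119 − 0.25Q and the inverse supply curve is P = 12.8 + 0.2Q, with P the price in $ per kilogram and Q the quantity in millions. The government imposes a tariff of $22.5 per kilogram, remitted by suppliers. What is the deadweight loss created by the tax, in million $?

Inverting to Q(P) form: Qd = 476 − 4P; Qs = 5P − 64.
Without the tax, 476 − 4P = 5P − 64 gives 9P = 540, so P* = $60 and Q* = 236.
With the tax collected from suppliers, supply shifts: Qs = 5(P − 22.5) − 64.
Solving gives Q = 186 with buyers paying $72.5 and suppliers receiving $50 (the $22.5 wedge).
Quantity falls by |ΔQ| = |236 − 186| = 50.
DWL = ½ · t · |ΔQ| = ½ · 22.5 · 50 = $562.5.

Deadweight loss = $562.5 million.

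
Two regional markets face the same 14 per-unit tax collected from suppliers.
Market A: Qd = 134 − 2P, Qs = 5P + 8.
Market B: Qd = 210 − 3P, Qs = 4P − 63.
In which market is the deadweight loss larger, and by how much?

Market B, by 28.

Market A: pre-tax P* = 18, Q* = 98; post-tax Q = 78; deadweight loss = 140.
Market B: pre-tax P* = 39, Q* = 93; post-tax Q = 69; deadweight loss = 168.
Difference: 140 vs 168 → market B is larger by 28.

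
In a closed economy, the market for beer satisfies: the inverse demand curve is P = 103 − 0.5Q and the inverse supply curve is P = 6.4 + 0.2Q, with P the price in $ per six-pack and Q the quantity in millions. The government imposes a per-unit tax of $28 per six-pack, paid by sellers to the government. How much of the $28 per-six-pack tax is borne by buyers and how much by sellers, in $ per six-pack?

Inverting to Q(P) form: Qd = 206 − 2P; Qs = 5P − 32.
Without the tax, 206 − 2P = 5P − 32 gives 7P = 238, so P* = $34 and Q* = 138.
With the tax collected from sellers, supply shifts: Qs = 5(P − 28) − 32.
New equilibrium: buyers pay $54, sellers receive $26, Q = 98. (Wedge: Pb − Ps = 28.)
Burden on buyers: $20; on sellers: $8. (They sum to $28.)

Buyers bear $20 per six-pack; sellers bear $8 per six-pack.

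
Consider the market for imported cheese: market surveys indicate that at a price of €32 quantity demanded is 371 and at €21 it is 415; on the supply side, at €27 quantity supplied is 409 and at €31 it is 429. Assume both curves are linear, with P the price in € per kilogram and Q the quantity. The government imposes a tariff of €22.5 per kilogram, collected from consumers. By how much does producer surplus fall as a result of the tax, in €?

Producer surplus falls by €3740.

Demand slope: (415 − 371)/(21 − 32) = -4, so Qd = 499 − 4P.
Supply slope: (429 − 409)/(31 − 27) = 5, so Qs = 5P + 274.
Without the tax, 499 − 4P = 5P + 274 gives 9P = 225, so P* = €25 and Q* = 399.
With the tax collected from consumers, demand (in seller-price terms) shifts: Qd = 499 − 4(P + 22.5).
New equilibrium: consumers pay €37.5, suppliers receive €15, Q = 349. (Wedge: Pb − Ps = 22.5.)
ΔPS is the trapezoid between Q = 349 and Q = 399 of height €10: ½ · (399 + 349) · 10 = €3740.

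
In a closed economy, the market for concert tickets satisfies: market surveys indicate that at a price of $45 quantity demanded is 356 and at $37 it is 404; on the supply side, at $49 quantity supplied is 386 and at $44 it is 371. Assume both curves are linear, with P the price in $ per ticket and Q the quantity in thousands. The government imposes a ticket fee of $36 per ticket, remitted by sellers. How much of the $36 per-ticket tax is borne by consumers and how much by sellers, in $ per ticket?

Consumers bear $12 per ticket; sellers bear $24 per ticket.

Demand slope: (404 − 356)/(37 − 45) = -6, so Qd = 626 − 6P.
Supply slope: (371 − 386)/(44 − 49) = 3, so Qs = 3P + 239.
Before the tax: set 626 − 6P = 3P + 239 → P* = $43, Q* = 368.
With the tax collected from sellers, supply shifts: Qs = 3(P − 36) + 239.
New equilibrium: consumers pay $55, sellers receive $19, Q = 296. (Wedge: Pb − Ps = 36.)
Burden on consumers: $12; on sellers: $24. (They sum to $36.)
The less price-elastic side of the market bears the larger share of a per-unit tax.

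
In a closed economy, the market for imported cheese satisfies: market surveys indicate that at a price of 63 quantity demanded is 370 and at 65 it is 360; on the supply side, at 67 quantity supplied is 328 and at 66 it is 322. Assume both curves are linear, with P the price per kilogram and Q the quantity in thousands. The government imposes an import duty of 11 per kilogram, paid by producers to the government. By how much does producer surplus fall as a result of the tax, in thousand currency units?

Demand slope: (360 − 370)/(65 − 63) = -5, so Qd = 685 − 5P.
Supply slope: (322 − 328)/(66 − 67) = 6, so Qs = 6P − 74.
Without the tax, 685 − 5P = 6P − 74 gives 11P = 759, so P* = 69 and Q* = 340.
With the tax collected from producers, supply shifts: Qs = 6(P − 11) − 74.
Solving gives Q = 310 with buyers paying 75 and producers receiving 64 (the 11 wedge).
ΔPS is the trapezoid between Q = 310 and Q = 340 of height 5: ½ · (340 + 310) · 5 = 1625.

Producer surplus falls by 1625 thousand.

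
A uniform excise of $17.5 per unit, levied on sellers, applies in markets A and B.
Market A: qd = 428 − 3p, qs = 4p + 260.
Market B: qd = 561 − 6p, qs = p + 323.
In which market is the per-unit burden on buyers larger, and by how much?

Market A: pre-tax p* = $24, q* = 356; post-tax q = 326; per-unit burden on buyers = $10.
Market B: pre-tax p* = $34, q* = 357; post-tax q = 342; per-unit burden on buyers = $2.5.
Difference: $10 vs $2.5 → market A is larger by $7.5.

Market A, by $7.5.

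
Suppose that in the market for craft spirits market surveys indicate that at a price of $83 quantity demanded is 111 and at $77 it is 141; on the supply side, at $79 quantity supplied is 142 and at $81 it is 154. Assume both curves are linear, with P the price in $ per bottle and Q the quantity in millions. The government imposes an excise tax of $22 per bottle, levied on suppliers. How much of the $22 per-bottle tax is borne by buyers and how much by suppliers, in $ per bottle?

Buyers bear $12 per bottle; suppliers bear $10 per bottle.

Demand slope: (141 − 111)/(77 − 83) = -5, so Qd = 526 − 5P.
Supply slope: (154 − 142)/(81 − 79) = 6, so Qs = 6P − 332.
Without the tax, 526 − 5P = 6P − 332 gives 11P = 858, so P* = $78 and Q* = 136.
With the tax collected from suppliers, supply shifts: Qs = 6(P − 22) − 332.
Solving gives Q = 76 with buyers paying $90 and suppliers receiving $68 (the $22 wedge).
Burden on buyers: $12; on suppliers: $10. (They sum to $22.)
The less price-elastic side of the market bears the larger share of a per-unit tax.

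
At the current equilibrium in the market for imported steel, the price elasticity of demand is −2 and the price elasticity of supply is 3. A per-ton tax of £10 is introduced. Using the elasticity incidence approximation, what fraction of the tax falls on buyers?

Incidence ratio: buyers' share ≈ εs / (εs + |εd|) = 3 / (3 + 2) = 0.6.
Supply is the more elastic side, so buyers bear the larger share.

Buyers' share ≈ 0.6.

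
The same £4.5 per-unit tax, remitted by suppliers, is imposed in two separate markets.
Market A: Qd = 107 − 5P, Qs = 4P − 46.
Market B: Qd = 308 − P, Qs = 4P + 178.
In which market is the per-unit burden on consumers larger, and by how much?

Market B, by £1.6.

Market A: pre-tax P* = £17, Q* = 22; post-tax Q = 12; per-unit burden on consumers = £2.
Market B: pre-tax P* = £26, Q* = 282; post-tax Q = 278.4; per-unit burden on consumers = £3.6.
Difference: £2 vs £3.6 → market B is larger by £1.6.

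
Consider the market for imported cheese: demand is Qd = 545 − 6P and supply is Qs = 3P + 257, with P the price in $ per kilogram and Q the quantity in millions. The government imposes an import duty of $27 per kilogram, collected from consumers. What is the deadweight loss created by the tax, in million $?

Deadweight loss = $729 million.

Without the tax, 545 − 6P = 3P + 257 gives 9P = 288, so P* = $32 and Q* = 353.
With the tax collected from consumers, demand (in seller-price terms) shifts: Qd = 545 − 6(P + 27).
New equilibrium: consumers pay $41, sellers receive $14, Q = 299. (Wedge: Pb − Ps = 27.)
Quantity falls by |ΔQ| = |353 − 299| = 54.
DWL = ½ · t · |ΔQ| = ½ · 27 · 54 = $729.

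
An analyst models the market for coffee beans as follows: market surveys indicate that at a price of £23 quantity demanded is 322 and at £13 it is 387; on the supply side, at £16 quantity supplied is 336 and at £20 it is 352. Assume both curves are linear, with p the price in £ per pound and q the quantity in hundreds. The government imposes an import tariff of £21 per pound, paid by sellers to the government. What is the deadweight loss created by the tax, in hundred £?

Demand slope: (387 − 322)/(13 − 23) = -6.5, so qd = 471.5 − 6.5p.
Supply slope: (352 − 336)/(20 − 16) = 4, so qs = 4p + 272.
Without the tax, 471.5 − 6.5p = 4p + 272 gives 10.5p = 199.5, so p* = £19 and q* = 348.
With the tax collected from sellers, supply shifts: qs = 4(p − 21) + 272.
New equilibrium: consumers pay £27, sellers receive £6, q = 296. (Wedge: pb − ps = 21.)
Quantity falls by |ΔQ| = |348 − 296| = 52.
DWL = ½ · t · |ΔQ| = ½ · 21 · 52 = £546.

Deadweight loss = £546 hundred.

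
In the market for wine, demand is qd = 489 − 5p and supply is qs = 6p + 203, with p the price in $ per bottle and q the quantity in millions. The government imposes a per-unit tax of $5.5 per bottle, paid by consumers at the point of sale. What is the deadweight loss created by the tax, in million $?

Deadweight loss = $41.25 million.

Without the tax, 489 − 5p = 6p + 203 gives 11p = 286, so p* = $26 and q* = 359.
With the tax collected from consumers, demand (in seller-price terms) shifts: qd = 489 − 5(p + 5.5).
New equilibrium: consumers pay $29, sellers receive $23.5, q = 344. (Wedge: pb − ps = 5.5.)
Quantity falls by |ΔQ| = |359 − 344| = 15.
DWL = ½ · t · |ΔQ| = ½ · 5.5 · 15 = $41.25.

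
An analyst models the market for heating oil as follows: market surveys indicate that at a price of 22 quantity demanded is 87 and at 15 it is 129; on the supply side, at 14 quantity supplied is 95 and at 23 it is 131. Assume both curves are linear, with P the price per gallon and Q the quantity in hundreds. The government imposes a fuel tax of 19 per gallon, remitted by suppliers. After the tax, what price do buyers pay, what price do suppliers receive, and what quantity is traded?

Demand slope: (129 − 87)/(15 − 22) = -6, so Qd = 219 − 6P.
Supply slope: (131 − 95)/(23 − 14) = 4, so Qs = 4P + 39.
Without the tax, 219 − 6P = 4P + 39 gives 10P = 180, so P* = 18 and Q* = 111.
With the tax collected from suppliers, supply shifts: Qs = 4(P − 19) + 39.
Solving gives Q = 65.4 with buyers paying 25.6 and suppliers receiving 6.6 (the 19 wedge).
The less price-elastic side of the market bears the larger share of a per-unit tax.

Buyers pay 25.6; suppliers receive 6.6; quantity = 65.4.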